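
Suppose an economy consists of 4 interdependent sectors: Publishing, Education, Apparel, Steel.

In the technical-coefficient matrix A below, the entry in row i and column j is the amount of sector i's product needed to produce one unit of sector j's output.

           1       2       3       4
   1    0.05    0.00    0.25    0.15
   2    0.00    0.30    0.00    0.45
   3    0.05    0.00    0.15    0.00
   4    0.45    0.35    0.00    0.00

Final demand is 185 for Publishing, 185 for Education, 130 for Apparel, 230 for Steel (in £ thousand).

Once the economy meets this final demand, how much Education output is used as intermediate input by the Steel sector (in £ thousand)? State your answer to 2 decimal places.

z_24 = 275.26

I − A =
  [   0.95     0.00    -0.25    -0.15]
  [   0.00     0.70     0.00    -0.45]
  [  -0.05     0.00     0.85     0.00]
  [  -0.45    -0.35     0.00     1.00]
Compute the cofactors C_ij = (−1)^(i+j)·(3×3 minor ij) of I−A; the adjugate is their transpose:
adj(I−A) = Cᵀ =
  [ 0.461125   0.044625   0.135625   0.089250]
  [ 0.172125   0.737625   0.050625   0.357750]
  [ 0.027125   0.002625   0.468125   0.005250]
  [ 0.267750   0.278250   0.078750   0.556500]
det(I−A) = Σ_j (I−A)_1j·C_1j = (0.95)(0.461125) + (0.00)(0.172125) + (-0.25)(0.027125) + (-0.15)(0.267750) = 0.391125
(I − A)⁻¹ = adj(I−A) / det(I−A) ≈
  [   1.1790     0.1141     0.3468     0.2282]
  [   0.4401     1.8859     0.1294     0.9147]
  [   0.0694     0.0067     1.1969     0.0134]
  [   0.6846     0.7114     0.2013     1.4228]
First solve x = (I − A)⁻¹ d = adj(I−A)·d / det(I−A); in particular x_4 = (0.267750·185 + 0.278250·185 + 0.078750·130 + 0.556500·230) / 0.391125 = 239.2425 / 0.391125 ≈ 611.6779.
Intermediate flow from 2 to 4: z_24 = a_24 · x_4 = 0.45 × 239.2425 / 0.391125 = 107.659125 / 0.391125 ≈ 275.26.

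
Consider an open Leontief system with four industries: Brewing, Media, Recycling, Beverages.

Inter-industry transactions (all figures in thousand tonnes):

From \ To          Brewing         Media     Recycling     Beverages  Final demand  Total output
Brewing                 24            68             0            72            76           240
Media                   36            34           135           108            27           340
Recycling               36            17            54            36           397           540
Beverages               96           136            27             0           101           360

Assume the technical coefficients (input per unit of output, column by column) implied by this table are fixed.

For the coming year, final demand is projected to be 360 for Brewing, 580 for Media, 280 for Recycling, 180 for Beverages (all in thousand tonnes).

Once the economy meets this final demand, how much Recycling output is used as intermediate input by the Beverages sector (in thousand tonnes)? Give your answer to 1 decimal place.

z_34 = 114.8

Technical coefficients a_ij = z_ij / X_j:
  a_11 = 24/240 = 0.10, a_21 = 36/240 = 0.15, a_31 = 36/240 = 0.15, a_41 = 96/240 = 0.40
  a_12 = 68/340 = 0.20, a_22 = 34/340 = 0.10, a_32 = 17/340 = 0.05, a_42 = 136/340 = 0.40
  a_13 = 0/540 = 0.00, a_23 = 135/540 = 0.25, a_33 = 54/540 = 0.10, a_43 = 27/540 = 0.05
  a_14 = 72/360 = 0.20, a_24 = 108/360 = 0.30, a_34 = 36/360 = 0.10, a_44 = 0/360 = 0.00
I − A =
  [   0.90    -0.20     0.00    -0.20]
  [  -0.15     0.90    -0.25    -0.30]
  [  -0.15    -0.05     0.90    -0.10]
  [  -0.40    -0.40    -0.05     1.00]
Compute the cofactors C_ij = (−1)^(i+j)·(3×3 minor ij) of I−A; the adjugate is their transpose:
adj(I−A) = Cᵀ =
  [ 0.674250   0.251500   0.082000   0.218500]
  [ 0.292000   0.732000   0.220000   0.300000]
  [ 0.172500   0.127000   0.564000   0.129000]
  [ 0.395125   0.399750   0.149000   0.683250]
det(I−A) = Σ_j (I−A)_1j·C_1j = (0.90)(0.674250) + (-0.20)(0.292000) + (0.00)(0.172500) + (-0.20)(0.395125) = 0.4694
(I − A)⁻¹ = adj(I−A) / det(I−A) ≈
  [   1.4364     0.5358     0.1747     0.4655]
  [   0.6221     1.5594     0.4687     0.6391]
  [   0.3675     0.2706     1.2015     0.2748]
  [   0.8418     0.8516     0.3174     1.4556]
First solve x = (I − A)⁻¹ d = adj(I−A)·d / det(I−A); in particular x_4 = (0.395125·360 + 0.399750·580 + 0.149000·280 + 0.683250·180) / 0.4694 = 538.805 / 0.4694 ≈ 1147.859.
Intermediate flow from 3 to 4: z_34 = a_34 · x_4 = 0.10 × 538.805 / 0.4694 = 53.8805 / 0.4694 ≈ 114.8.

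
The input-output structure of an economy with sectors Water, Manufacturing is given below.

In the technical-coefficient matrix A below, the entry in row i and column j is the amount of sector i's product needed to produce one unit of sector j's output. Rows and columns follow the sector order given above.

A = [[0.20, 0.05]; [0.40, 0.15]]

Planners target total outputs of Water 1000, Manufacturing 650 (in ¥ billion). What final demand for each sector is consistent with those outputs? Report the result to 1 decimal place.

d_W = 767.5, d_M = 152.5

I − A =
  [   0.80    -0.05]
  [  -0.40     0.85]
d = (I − A) x:
  d_W = (+0.80)·1000 + (-0.05)·650 = 767.5
  d_M = (-0.40)·1000 + (+0.85)·650 = 152.5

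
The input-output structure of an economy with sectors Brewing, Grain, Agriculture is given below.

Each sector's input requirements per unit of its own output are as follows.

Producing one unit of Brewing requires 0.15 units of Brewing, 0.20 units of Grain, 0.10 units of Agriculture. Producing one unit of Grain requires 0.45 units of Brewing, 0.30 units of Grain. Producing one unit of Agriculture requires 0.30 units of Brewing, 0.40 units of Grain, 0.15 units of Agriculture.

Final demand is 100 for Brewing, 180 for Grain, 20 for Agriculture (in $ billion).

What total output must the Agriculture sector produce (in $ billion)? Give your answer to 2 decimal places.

I − A =
  [   0.85    -0.45    -0.30]
  [  -0.20     0.70    -0.40]
  [  -0.10     0.00     0.85]
Cofactors of I−A, C_ij = (−1)^(i+j)·(minor ij) (rows/columns in the sector order above):
  C_11 = (0.70)(0.85) − (-0.40)(0.00) = 0.5950
  C_12 = −[(-0.20)(0.85) − (-0.40)(-0.10)] = 0.2100
  C_13 = (-0.20)(0.00) − (0.70)(-0.10) = 0.0700
  C_21 = −[(-0.45)(0.85) − (-0.30)(0.00)] = 0.3825
  C_22 = (0.85)(0.85) − (-0.30)(-0.10) = 0.6925
  C_23 = −[(0.85)(0.00) − (-0.45)(-0.10)] = 0.0450
  C_31 = (-0.45)(-0.40) − (-0.30)(0.70) = 0.3900
  C_32 = −[(0.85)(-0.40) − (-0.30)(-0.20)] = 0.4000
  C_33 = (0.85)(0.70) − (-0.45)(-0.20) = 0.5050
det(I−A) = Σ_j (I−A)_1j·C_1j = (0.85)(0.5950) + (-0.45)(0.2100) + (-0.30)(0.0700) = 0.39025
adj(I−A) = Cᵀ =
  [ 0.5950   0.3825   0.3900]
  [ 0.2100   0.6925   0.4000]
  [ 0.0700   0.0450   0.5050]
(I − A)⁻¹ = adj(I−A) / det(I−A) ≈
  [   1.5247     0.9801     0.9994]
  [   0.5381     1.7745     1.0250]
  [   0.1794     0.1153     1.2940]
x = (I − A)⁻¹ d = adj(I−A)·d / det(I−A), with det(I−A) = 0.39025:
  x_B = (0.5950·100 + 0.3825·180 + 0.3900·20) / 0.39025 = 136.15 / 0.39025 ≈ 348.88
  x_G = (0.2100·100 + 0.6925·180 + 0.4000·20) / 0.39025 = 153.65 / 0.39025 ≈ 393.72
  x_A = (0.0700·100 + 0.0450·180 + 0.5050·20) / 0.39025 = 25.20 / 0.39025 ≈ 64.57

x_A = 64.57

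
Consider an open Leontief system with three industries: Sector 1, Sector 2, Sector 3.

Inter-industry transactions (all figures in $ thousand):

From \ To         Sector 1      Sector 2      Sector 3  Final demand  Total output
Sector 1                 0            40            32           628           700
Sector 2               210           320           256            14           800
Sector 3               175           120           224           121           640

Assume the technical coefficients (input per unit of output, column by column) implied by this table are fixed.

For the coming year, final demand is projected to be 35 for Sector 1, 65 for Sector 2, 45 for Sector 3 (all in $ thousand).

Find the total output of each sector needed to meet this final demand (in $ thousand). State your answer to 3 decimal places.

x_1 = 53.682, x_2 = 230.565, x_3 = 143.085

Technical coefficients a_ij = z_ij / X_j:
  a_11 = 0/700 = 0.00, a_21 = 210/700 = 0.30, a_31 = 175/700 = 0.25
  a_12 = 40/800 = 0.05, a_22 = 320/800 = 0.40, a_32 = 120/800 = 0.15
  a_13 = 32/640 = 0.05, a_23 = 256/640 = 0.40, a_33 = 224/640 = 0.35
I − A =
  [   1.00    -0.05    -0.05]
  [  -0.30     0.60    -0.40]
  [  -0.25    -0.15     0.65]
Cofactors of I−A, C_ij = (−1)^(i+j)·(minor ij) (rows/columns in the sector order above):
  C_11 = (0.60)(0.65) − (-0.40)(-0.15) = 0.3300
  C_12 = −[(-0.30)(0.65) − (-0.40)(-0.25)] = 0.2950
  C_13 = (-0.30)(-0.15) − (0.60)(-0.25) = 0.1950
  C_21 = −[(-0.05)(0.65) − (-0.05)(-0.15)] = 0.0400
  C_22 = (1.00)(0.65) − (-0.05)(-0.25) = 0.6375
  C_23 = −[(1.00)(-0.15) − (-0.05)(-0.25)] = 0.1625
  C_31 = (-0.05)(-0.40) − (-0.05)(0.60) = 0.0500
  C_32 = −[(1.00)(-0.40) − (-0.05)(-0.30)] = 0.4150
  C_33 = (1.00)(0.60) − (-0.05)(-0.30) = 0.5850
det(I−A) = Σ_j (I−A)_1j·C_1j = (1.00)(0.3300) + (-0.05)(0.2950) + (-0.05)(0.1950) = 0.3055
adj(I−A) = Cᵀ =
  [ 0.3300   0.0400   0.0500]
  [ 0.2950   0.6375   0.4150]
  [ 0.1950   0.1625   0.5850]
(I − A)⁻¹ = adj(I−A) / det(I−A) ≈
  [   1.0802     0.1309     0.1637]
  [   0.9656     2.0867     1.3584]
  [   0.6383     0.5319     1.9149]
x = (I − A)⁻¹ d = adj(I−A)·d / det(I−A), with det(I−A) = 0.3055:
  x_1 = (0.3300·35 + 0.0400·65 + 0.0500·45) / 0.3055 = 16.40 / 0.3055 ≈ 53.682
  x_2 = (0.2950·35 + 0.6375·65 + 0.4150·45) / 0.3055 = 70.4375 / 0.3055 ≈ 230.565
  x_3 = (0.1950·35 + 0.1625·65 + 0.5850·45) / 0.3055 = 43.7125 / 0.3055 ≈ 143.085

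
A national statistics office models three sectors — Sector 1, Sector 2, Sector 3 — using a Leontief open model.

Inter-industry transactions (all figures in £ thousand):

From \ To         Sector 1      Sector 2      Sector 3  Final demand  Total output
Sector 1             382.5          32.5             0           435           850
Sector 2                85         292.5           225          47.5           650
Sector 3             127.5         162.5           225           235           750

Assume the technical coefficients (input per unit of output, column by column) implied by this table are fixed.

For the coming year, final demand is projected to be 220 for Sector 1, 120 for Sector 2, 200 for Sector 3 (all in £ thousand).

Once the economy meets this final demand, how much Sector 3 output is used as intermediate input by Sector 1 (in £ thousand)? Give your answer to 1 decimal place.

z_31 = 68.6

Technical coefficients a_ij = z_ij / X_j:
  a_11 = 382.5/850 = 0.45, a_21 = 85/850 = 0.10, a_31 = 127.5/850 = 0.15
  a_12 = 32.5/650 = 0.05, a_22 = 292.5/650 = 0.45, a_32 = 162.5/650 = 0.25
  a_13 = 0/750 = 0.00, a_23 = 225/750 = 0.30, a_33 = 225/750 = 0.30
I − A =
  [   0.55    -0.05     0.00]
  [  -0.10     0.55    -0.30]
  [  -0.15    -0.25     0.70]
Cofactors of I−A, C_ij = (−1)^(i+j)·(minor ij) (rows/columns in the sector order above):
  C_11 = (0.55)(0.70) − (-0.30)(-0.25) = 0.3100
  C_12 = −[(-0.10)(0.70) − (-0.30)(-0.15)] = 0.1150
  C_13 = (-0.10)(-0.25) − (0.55)(-0.15) = 0.1075
  C_21 = −[(-0.05)(0.70) − (0.00)(-0.25)] = 0.0350
  C_22 = (0.55)(0.70) − (0.00)(-0.15) = 0.3850
  C_23 = −[(0.55)(-0.25) − (-0.05)(-0.15)] = 0.1450
  C_31 = (-0.05)(-0.30) − (0.00)(0.55) = 0.0150
  C_32 = −[(0.55)(-0.30) − (0.00)(-0.10)] = 0.1650
  C_33 = (0.55)(0.55) − (-0.05)(-0.10) = 0.2975
det(I−A) = Σ_j (I−A)_1j·C_1j = (0.55)(0.3100) + (-0.05)(0.1150) + (0.00)(0.1075) = 0.16475
adj(I−A) = Cᵀ =
  [ 0.3100   0.0350   0.0150]
  [ 0.1150   0.3850   0.1650]
  [ 0.1075   0.1450   0.2975]
(I − A)⁻¹ = adj(I−A) / det(I−A) ≈
  [   1.8816     0.2124     0.0910]
  [   0.6980     2.3369     1.0015]
  [   0.6525     0.8801     1.8058]
First solve x = (I − A)⁻¹ d = adj(I−A)·d / det(I−A); in particular x_1 = (0.3100·220 + 0.0350·120 + 0.0150·200) / 0.16475 = 75.40 / 0.16475 ≈ 457.663.
Intermediate flow from 3 to 1: z_31 = a_31 · x_1 = 0.15 × 75.40 / 0.16475 = 11.31 / 0.16475 ≈ 68.6.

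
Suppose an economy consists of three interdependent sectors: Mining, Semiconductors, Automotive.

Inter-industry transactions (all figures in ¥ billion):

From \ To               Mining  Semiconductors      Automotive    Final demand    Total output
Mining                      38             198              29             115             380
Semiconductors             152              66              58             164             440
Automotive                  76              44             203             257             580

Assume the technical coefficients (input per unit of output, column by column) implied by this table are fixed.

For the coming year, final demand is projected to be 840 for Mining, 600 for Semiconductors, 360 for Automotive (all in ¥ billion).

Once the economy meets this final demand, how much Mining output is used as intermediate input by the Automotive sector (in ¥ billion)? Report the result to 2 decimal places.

z_MA = 70.36

Technical coefficients a_ij = z_ij / X_j:
  a_MM = 38/380 = 0.10, a_SM = 152/380 = 0.40, a_AM = 76/380 = 0.20
  a_MS = 198/440 = 0.45, a_SS = 66/440 = 0.15, a_AS = 44/440 = 0.10
  a_MA = 29/580 = 0.05, a_SA = 58/580 = 0.10, a_AA = 203/580 = 0.35
I − A =
  [   0.90    -0.45    -0.05]
  [  -0.40     0.85    -0.10]
  [  -0.20    -0.10     0.65]
Cofactors of I−A, C_ij = (−1)^(i+j)·(minor ij) (rows/columns in the sector order above):
  C_11 = (0.85)(0.65) − (-0.10)(-0.10) = 0.5425
  C_12 = −[(-0.40)(0.65) − (-0.10)(-0.20)] = 0.2800
  C_13 = (-0.40)(-0.10) − (0.85)(-0.20) = 0.2100
  C_21 = −[(-0.45)(0.65) − (-0.05)(-0.10)] = 0.2975
  C_22 = (0.90)(0.65) − (-0.05)(-0.20) = 0.5750
  C_23 = −[(0.90)(-0.10) − (-0.45)(-0.20)] = 0.1800
  C_31 = (-0.45)(-0.10) − (-0.05)(0.85) = 0.0875
  C_32 = −[(0.90)(-0.10) − (-0.05)(-0.40)] = 0.1100
  C_33 = (0.90)(0.85) − (-0.45)(-0.40) = 0.5850
det(I−A) = Σ_j (I−A)_1j·C_1j = (0.90)(0.5425) + (-0.45)(0.2800) + (-0.05)(0.2100) = 0.35175
adj(I−A) = Cᵀ =
  [ 0.5425   0.2975   0.0875]
  [ 0.2800   0.5750   0.1100]
  [ 0.2100   0.1800   0.5850]
(I − A)⁻¹ = adj(I−A) / det(I−A) ≈
  [   1.5423     0.8458     0.2488]
  [   0.7960     1.6347     0.3127]
  [   0.5970     0.5117     1.6631]
First solve x = (I − A)⁻¹ d = adj(I−A)·d / det(I−A); in particular x_A = (0.2100·840 + 0.1800·600 + 0.5850·360) / 0.35175 = 495.00 / 0.35175 ≈ 1407.2495.
Intermediate flow from M to A: z_MA = a_MA · x_A = 0.05 × 495.00 / 0.35175 = 24.75 / 0.35175 ≈ 70.36.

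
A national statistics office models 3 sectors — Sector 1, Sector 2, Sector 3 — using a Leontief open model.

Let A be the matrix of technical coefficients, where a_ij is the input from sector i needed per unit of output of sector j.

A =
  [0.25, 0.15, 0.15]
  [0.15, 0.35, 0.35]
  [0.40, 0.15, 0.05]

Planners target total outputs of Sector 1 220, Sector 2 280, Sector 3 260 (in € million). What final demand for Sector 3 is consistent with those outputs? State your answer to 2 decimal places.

d_3 = 117.00

I − A =
  [   0.75    -0.15    -0.15]
  [  -0.15     0.65    -0.35]
  [  -0.40    -0.15     0.95]
d = (I − A) x:
  d_1 = (+0.75)·220 + (-0.15)·280 + (-0.15)·260 = 84.00
  d_2 = (-0.15)·220 + (+0.65)·280 + (-0.35)·260 = 58.00
  d_3 = (-0.40)·220 + (-0.15)·280 + (+0.95)·260 = 117.00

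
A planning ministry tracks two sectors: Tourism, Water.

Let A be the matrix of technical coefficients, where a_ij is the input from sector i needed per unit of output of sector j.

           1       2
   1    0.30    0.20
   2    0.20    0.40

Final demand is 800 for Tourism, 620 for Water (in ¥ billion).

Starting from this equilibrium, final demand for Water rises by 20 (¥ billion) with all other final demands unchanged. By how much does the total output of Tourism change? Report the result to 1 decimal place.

Δx_1 = 10.5

I − A =
  [   0.70    -0.20]
  [  -0.20     0.60]
det(I−A) = (0.70)(0.60) − (-0.20)(-0.20) = 0.3800
adj(I−A) = [[0.60, 0.20], [0.20, 0.70]]
(I − A)⁻¹ = adj(I−A) / det(I−A) ≈
  [   1.5789     0.5263]
  [   0.5263     1.8421]
Δx = (I − A)⁻¹ Δd with Δd having +20 in the Water component and 0 elsewhere.
So Δx_1 = L_12 · (+20), where L_12 = adj(I−A)_12 / det(I−A) = 0.20 / 0.3800.
Δx_1 = 0.20 × (+20) / 0.3800 = 4.00 / 0.3800 ≈ 10.5.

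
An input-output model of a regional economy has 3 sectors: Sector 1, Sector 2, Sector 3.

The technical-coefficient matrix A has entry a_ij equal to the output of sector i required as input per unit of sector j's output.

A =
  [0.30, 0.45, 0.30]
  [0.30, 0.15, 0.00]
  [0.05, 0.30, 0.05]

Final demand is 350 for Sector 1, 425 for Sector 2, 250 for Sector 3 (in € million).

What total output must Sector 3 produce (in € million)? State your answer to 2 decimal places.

x_3 = 654.97

I − A =
  [   0.70    -0.45    -0.30]
  [  -0.30     0.85     0.00]
  [  -0.05    -0.30     0.95]
Cofactors of I−A, C_ij = (−1)^(i+j)·(minor ij) (rows/columns in the sector order above):
  C_11 = (0.85)(0.95) − (0.00)(-0.30) = 0.8075
  C_12 = −[(-0.30)(0.95) − (0.00)(-0.05)] = 0.2850
  C_13 = (-0.30)(-0.30) − (0.85)(-0.05) = 0.1325
  C_21 = −[(-0.45)(0.95) − (-0.30)(-0.30)] = 0.5175
  C_22 = (0.70)(0.95) − (-0.30)(-0.05) = 0.6500
  C_23 = −[(0.70)(-0.30) − (-0.45)(-0.05)] = 0.2325
  C_31 = (-0.45)(0.00) − (-0.30)(0.85) = 0.2550
  C_32 = −[(0.70)(0.00) − (-0.30)(-0.30)] = 0.0900
  C_33 = (0.70)(0.85) − (-0.45)(-0.30) = 0.4600
det(I−A) = Σ_j (I−A)_1j·C_1j = (0.70)(0.8075) + (-0.45)(0.2850) + (-0.30)(0.1325) = 0.39725
adj(I−A) = Cᵀ =
  [ 0.8075   0.5175   0.2550]
  [ 0.2850   0.6500   0.0900]
  [ 0.1325   0.2325   0.4600]
(I − A)⁻¹ = adj(I−A) / det(I−A) ≈
  [   2.0327     1.3027     0.6419]
  [   0.7174     1.6362     0.2266]
  [   0.3335     0.5853     1.1580]
x = (I − A)⁻¹ d = adj(I−A)·d / det(I−A), with det(I−A) = 0.39725:
  x_1 = (0.8075·350 + 0.5175·425 + 0.2550·250) / 0.39725 = 566.3125 / 0.39725 ≈ 1425.58
  x_2 = (0.2850·350 + 0.6500·425 + 0.0900·250) / 0.39725 = 398.50 / 0.39725 ≈ 1003.15
  x_3 = (0.1325·350 + 0.2325·425 + 0.4600·250) / 0.39725 = 260.1875 / 0.39725 ≈ 654.97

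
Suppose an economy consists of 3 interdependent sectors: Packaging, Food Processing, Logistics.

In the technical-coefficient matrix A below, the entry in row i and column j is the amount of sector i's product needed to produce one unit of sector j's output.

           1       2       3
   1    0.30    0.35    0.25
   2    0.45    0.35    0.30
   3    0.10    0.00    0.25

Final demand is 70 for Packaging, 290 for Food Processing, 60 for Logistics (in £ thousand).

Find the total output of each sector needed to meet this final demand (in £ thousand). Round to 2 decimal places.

x_1 = 643.16, x_2 = 967.92, x_3 = 165.75

I − A =
  [   0.70    -0.35    -0.25]
  [  -0.45     0.65    -0.30]
  [  -0.10     0.00     0.75]
Cofactors of I−A, C_ij = (−1)^(i+j)·(minor ij) (rows/columns in the sector order above):
  C_11 = (0.65)(0.75) − (-0.30)(0.00) = 0.4875
  C_12 = −[(-0.45)(0.75) − (-0.30)(-0.10)] = 0.3675
  C_13 = (-0.45)(0.00) − (0.65)(-0.10) = 0.0650
  C_21 = −[(-0.35)(0.75) − (-0.25)(0.00)] = 0.2625
  C_22 = (0.70)(0.75) − (-0.25)(-0.10) = 0.5000
  C_23 = −[(0.70)(0.00) − (-0.35)(-0.10)] = 0.0350
  C_31 = (-0.35)(-0.30) − (-0.25)(0.65) = 0.2675
  C_32 = −[(0.70)(-0.30) − (-0.25)(-0.45)] = 0.3225
  C_33 = (0.70)(0.65) − (-0.35)(-0.45) = 0.2975
det(I−A) = Σ_j (I−A)_1j·C_1j = (0.70)(0.4875) + (-0.35)(0.3675) + (-0.25)(0.0650) = 0.196375
adj(I−A) = Cᵀ =
  [ 0.4875   0.2625   0.2675]
  [ 0.3675   0.5000   0.3225]
  [ 0.0650   0.0350   0.2975]
(I − A)⁻¹ = adj(I−A) / det(I−A) ≈
  [   2.4825     1.3367     1.3622]
  [   1.8714     2.5461     1.6423]
  [   0.3310     0.1782     1.5150]
x = (I − A)⁻¹ d = adj(I−A)·d / det(I−A), with det(I−A) = 0.196375:
  x_1 = (0.4875·70 + 0.2625·290 + 0.2675·60) / 0.196375 = 126.30 / 0.196375 ≈ 643.16
  x_2 = (0.3675·70 + 0.5000·290 + 0.3225·60) / 0.196375 = 190.075 / 0.196375 ≈ 967.92
  x_3 = (0.0650·70 + 0.0350·290 + 0.2975·60) / 0.196375 = 32.55 / 0.196375 ≈ 165.75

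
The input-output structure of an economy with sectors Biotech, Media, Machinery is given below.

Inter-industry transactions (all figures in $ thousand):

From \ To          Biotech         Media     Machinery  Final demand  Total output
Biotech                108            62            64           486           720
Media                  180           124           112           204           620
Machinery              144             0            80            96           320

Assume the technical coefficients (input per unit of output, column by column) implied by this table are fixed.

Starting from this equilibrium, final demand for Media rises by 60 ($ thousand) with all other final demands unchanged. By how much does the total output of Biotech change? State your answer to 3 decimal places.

Technical coefficients a_ij = z_ij / X_j:
  a_11 = 108/720 = 0.15, a_21 = 180/720 = 0.25, a_31 = 144/720 = 0.20
  a_12 = 62/620 = 0.10, a_22 = 124/620 = 0.20, a_32 = 0/620 = 0.00
  a_13 = 64/320 = 0.20, a_23 = 112/320 = 0.35, a_33 = 80/320 = 0.25
I − A =
  [   0.85    -0.10    -0.20]
  [  -0.25     0.80    -0.35]
  [  -0.20     0.00     0.75]
Cofactors of I−A, C_ij = (−1)^(i+j)·(minor ij) (rows/columns in the sector order above):
  C_11 = (0.80)(0.75) − (-0.35)(0.00) = 0.6000
  C_12 = −[(-0.25)(0.75) − (-0.35)(-0.20)] = 0.2575
  C_13 = (-0.25)(0.00) − (0.80)(-0.20) = 0.1600
  C_21 = −[(-0.10)(0.75) − (-0.20)(0.00)] = 0.0750
  C_22 = (0.85)(0.75) − (-0.20)(-0.20) = 0.5975
  C_23 = −[(0.85)(0.00) − (-0.10)(-0.20)] = 0.0200
  C_31 = (-0.10)(-0.35) − (-0.20)(0.80) = 0.1950
  C_32 = −[(0.85)(-0.35) − (-0.20)(-0.25)] = 0.3475
  C_33 = (0.85)(0.80) − (-0.10)(-0.25) = 0.6550
det(I−A) = Σ_j (I−A)_1j·C_1j = (0.85)(0.6000) + (-0.10)(0.2575) + (-0.20)(0.1600) = 0.45225
adj(I−A) = Cᵀ =
  [ 0.6000   0.0750   0.1950]
  [ 0.2575   0.5975   0.3475]
  [ 0.1600   0.0200   0.6550]
(I − A)⁻¹ = adj(I−A) / det(I−A) ≈
  [   1.3267     0.1658     0.4312]
  [   0.5694     1.3212     0.7684]
  [   0.3538     0.0442     1.4483]
Δx = (I − A)⁻¹ Δd with Δd having +60 in the Media component and 0 elsewhere.
So Δx_1 = L_12 · (+60), where L_12 = adj(I−A)_12 / det(I−A) = 0.0750 / 0.45225.
Δx_1 = 0.0750 × (+60) / 0.45225 = 4.50 / 0.45225 ≈ 9.950.

Δx_1 = 9.950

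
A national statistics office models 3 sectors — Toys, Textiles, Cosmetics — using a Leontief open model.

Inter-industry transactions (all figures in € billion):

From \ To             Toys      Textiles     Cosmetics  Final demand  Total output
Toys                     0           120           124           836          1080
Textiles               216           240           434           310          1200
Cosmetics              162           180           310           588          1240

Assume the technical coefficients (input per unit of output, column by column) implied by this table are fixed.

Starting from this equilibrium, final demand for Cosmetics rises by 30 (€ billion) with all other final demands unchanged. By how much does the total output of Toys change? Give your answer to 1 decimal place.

Δx_1 = 6.7

Technical coefficients a_ij = z_ij / X_j:
  a_11 = 0/1080 = 0.00, a_21 = 216/1080 = 0.20, a_31 = 162/1080 = 0.15
  a_12 = 120/1200 = 0.10, a_22 = 240/1200 = 0.20, a_32 = 180/1200 = 0.15
  a_13 = 124/1240 = 0.10, a_23 = 434/1240 = 0.35, a_33 = 310/1240 = 0.25
I − A =
  [   1.00    -0.10    -0.10]
  [  -0.20     0.80    -0.35]
  [  -0.15    -0.15     0.75]
Cofactors of I−A, C_ij = (−1)^(i+j)·(minor ij) (rows/columns in the sector order above):
  C_11 = (0.80)(0.75) − (-0.35)(-0.15) = 0.5475
  C_12 = −[(-0.20)(0.75) − (-0.35)(-0.15)] = 0.2025
  C_13 = (-0.20)(-0.15) − (0.80)(-0.15) = 0.1500
  C_21 = −[(-0.10)(0.75) − (-0.10)(-0.15)] = 0.0900
  C_22 = (1.00)(0.75) − (-0.10)(-0.15) = 0.7350
  C_23 = −[(1.00)(-0.15) − (-0.10)(-0.15)] = 0.1650
  C_31 = (-0.10)(-0.35) − (-0.10)(0.80) = 0.1150
  C_32 = −[(1.00)(-0.35) − (-0.10)(-0.20)] = 0.3700
  C_33 = (1.00)(0.80) − (-0.10)(-0.20) = 0.7800
det(I−A) = Σ_j (I−A)_1j·C_1j = (1.00)(0.5475) + (-0.10)(0.2025) + (-0.10)(0.1500) = 0.51225
adj(I−A) = Cᵀ =
  [ 0.5475   0.0900   0.1150]
  [ 0.2025   0.7350   0.3700]
  [ 0.1500   0.1650   0.7800]
(I − A)⁻¹ = adj(I−A) / det(I−A) ≈
  [   1.0688     0.1757     0.2245]
  [   0.3953     1.4348     0.7223]
  [   0.2928     0.3221     1.5227]
Δx = (I − A)⁻¹ Δd with Δd having +30 in the Cosmetics component and 0 elsewhere.
So Δx_1 = L_13 · (+30), where L_13 = adj(I−A)_13 / det(I−A) = 0.1150 / 0.51225.
Δx_1 = 0.1150 × (+30) / 0.51225 = 3.45 / 0.51225 ≈ 6.7.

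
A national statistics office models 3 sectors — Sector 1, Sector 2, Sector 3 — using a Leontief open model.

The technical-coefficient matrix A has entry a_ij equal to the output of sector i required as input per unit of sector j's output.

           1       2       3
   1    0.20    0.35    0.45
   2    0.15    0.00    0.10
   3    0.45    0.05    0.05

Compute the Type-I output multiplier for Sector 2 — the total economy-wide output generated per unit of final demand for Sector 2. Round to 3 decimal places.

m_2 = 2.291

I − A =
  [   0.80    -0.35    -0.45]
  [  -0.15     1.00    -0.10]
  [  -0.45    -0.05     0.95]
Cofactors of I−A, C_ij = (−1)^(i+j)·(minor ij) (rows/columns in the sector order above):
  C_11 = (1.00)(0.95) − (-0.10)(-0.05) = 0.9450
  C_12 = −[(-0.15)(0.95) − (-0.10)(-0.45)] = 0.1875
  C_13 = (-0.15)(-0.05) − (1.00)(-0.45) = 0.4575
  C_21 = −[(-0.35)(0.95) − (-0.45)(-0.05)] = 0.3550
  C_22 = (0.80)(0.95) − (-0.45)(-0.45) = 0.5575
  C_23 = −[(0.80)(-0.05) − (-0.35)(-0.45)] = 0.1975
  C_31 = (-0.35)(-0.10) − (-0.45)(1.00) = 0.4850
  C_32 = −[(0.80)(-0.10) − (-0.45)(-0.15)] = 0.1475
  C_33 = (0.80)(1.00) − (-0.35)(-0.15) = 0.7475
det(I−A) = Σ_j (I−A)_1j·C_1j = (0.80)(0.9450) + (-0.35)(0.1875) + (-0.45)(0.4575) = 0.4845
adj(I−A) = Cᵀ =
  [ 0.9450   0.3550   0.4850]
  [ 0.1875   0.5575   0.1475]
  [ 0.4575   0.1975   0.7475]
(I − A)⁻¹ = adj(I−A) / det(I−A) ≈
  [   1.9505     0.7327     1.0010]
  [   0.3870     1.1507     0.3044]
  [   0.9443     0.4076     1.5428]
The output multiplier for sector j is the column-j sum of the Leontief inverse (I − A)⁻¹ = adj(I−A) / det(I−A).
Column 2 of adj(I−A): (0.3550, 0.5575, 0.1975); det(I−A) = 0.4845.
m_2 = (0.3550 + 0.5575 + 0.1975) / 0.4845 = 1.11 / 0.4845 ≈ 2.291.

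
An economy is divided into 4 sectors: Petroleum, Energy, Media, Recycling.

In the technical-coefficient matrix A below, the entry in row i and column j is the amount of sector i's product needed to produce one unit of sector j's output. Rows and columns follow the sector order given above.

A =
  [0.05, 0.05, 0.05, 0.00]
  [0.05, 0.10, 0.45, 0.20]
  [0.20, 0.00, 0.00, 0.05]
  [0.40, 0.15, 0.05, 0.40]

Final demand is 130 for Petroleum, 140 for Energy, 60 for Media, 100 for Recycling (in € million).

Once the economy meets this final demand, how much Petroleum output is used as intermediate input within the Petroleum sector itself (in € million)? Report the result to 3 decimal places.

I − A =
  [   0.95    -0.05    -0.05     0.00]
  [  -0.05     0.90    -0.45    -0.20]
  [  -0.20     0.00     1.00    -0.05]
  [  -0.40    -0.15    -0.05     0.60]
Compute the cofactors C_ij = (−1)^(i+j)·(3×3 minor ij) of I−A; the adjugate is their transpose:
adj(I−A) = Cᵀ =
  [ 0.504375   0.030250   0.039500   0.013375]
  [ 0.174875   0.560625   0.271500   0.209500]
  [ 0.120375   0.014125   0.479000   0.044625]
  [ 0.390000   0.161500   0.134125   0.839000]
det(I−A) = Σ_j (I−A)_1j·C_1j = (0.95)(0.504375) + (-0.05)(0.174875) + (-0.05)(0.120375) + (0.00)(0.390000) = 0.46439375
(I − A)⁻¹ = adj(I−A) / det(I−A) ≈
  [   1.0861     0.0651     0.0851     0.0288]
  [   0.3766     1.2072     0.5846     0.4511]
  [   0.2592     0.0304     1.0315     0.0961]
  [   0.8398     0.3478     0.2888     1.8067]
First solve x = (I − A)⁻¹ d = adj(I−A)·d / det(I−A); in particular x_1 = (0.504375·130 + 0.030250·140 + 0.039500·60 + 0.013375·100) / 0.46439375 = 73.51125 / 0.46439375 ≈ 158.29509.
Intermediate flow from 1 to 1: z_11 = a_11 · x_1 = 0.05 × 73.51125 / 0.46439375 = 3.6755625 / 0.46439375 ≈ 7.915.

z_11 = 7.915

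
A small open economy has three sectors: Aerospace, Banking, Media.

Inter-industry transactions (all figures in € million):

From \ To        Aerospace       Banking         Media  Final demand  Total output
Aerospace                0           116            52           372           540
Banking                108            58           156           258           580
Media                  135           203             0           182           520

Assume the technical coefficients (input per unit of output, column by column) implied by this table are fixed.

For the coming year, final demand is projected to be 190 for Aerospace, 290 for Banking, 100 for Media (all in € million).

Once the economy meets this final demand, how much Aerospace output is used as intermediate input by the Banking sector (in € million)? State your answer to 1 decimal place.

Technical coefficients a_ij = z_ij / X_j:
  a_11 = 0/540 = 0.00, a_21 = 108/540 = 0.20, a_31 = 135/540 = 0.25
  a_12 = 116/580 = 0.20, a_22 = 58/580 = 0.10, a_32 = 203/580 = 0.35
  a_13 = 52/520 = 0.10, a_23 = 156/520 = 0.30, a_33 = 0/520 = 0.00
I − A =
  [   1.00    -0.20    -0.10]
  [  -0.20     0.90    -0.30]
  [  -0.25    -0.35     1.00]
Cofactors of I−A, C_ij = (−1)^(i+j)·(minor ij) (rows/columns in the sector order above):
  C_11 = (0.90)(1.00) − (-0.30)(-0.35) = 0.7950
  C_12 = −[(-0.20)(1.00) − (-0.30)(-0.25)] = 0.2750
  C_13 = (-0.20)(-0.35) − (0.90)(-0.25) = 0.2950
  C_21 = −[(-0.20)(1.00) − (-0.10)(-0.35)] = 0.2350
  C_22 = (1.00)(1.00) − (-0.10)(-0.25) = 0.9750
  C_23 = −[(1.00)(-0.35) − (-0.20)(-0.25)] = 0.4000
  C_31 = (-0.20)(-0.30) − (-0.10)(0.90) = 0.1500
  C_32 = −[(1.00)(-0.30) − (-0.10)(-0.20)] = 0.3200
  C_33 = (1.00)(0.90) − (-0.20)(-0.20) = 0.8600
det(I−A) = Σ_j (I−A)_1j·C_1j = (1.00)(0.7950) + (-0.20)(0.2750) + (-0.10)(0.2950) = 0.7105
adj(I−A) = Cᵀ =
  [ 0.7950   0.2350   0.1500]
  [ 0.2750   0.9750   0.3200]
  [ 0.2950   0.4000   0.8600]
(I − A)⁻¹ = adj(I−A) / det(I−A) ≈
  [   1.1189     0.3308     0.2111]
  [   0.3871     1.3723     0.4504]
  [   0.4152     0.5630     1.2104]
First solve x = (I − A)⁻¹ d = adj(I−A)·d / det(I−A); in particular x_2 = (0.2750·190 + 0.9750·290 + 0.3200·100) / 0.7105 = 367.00 / 0.7105 ≈ 516.538.
Intermediate flow from 1 to 2: z_12 = a_12 · x_2 = 0.20 × 367.00 / 0.7105 = 73.40 / 0.7105 ≈ 103.3.

z_12 = 103.3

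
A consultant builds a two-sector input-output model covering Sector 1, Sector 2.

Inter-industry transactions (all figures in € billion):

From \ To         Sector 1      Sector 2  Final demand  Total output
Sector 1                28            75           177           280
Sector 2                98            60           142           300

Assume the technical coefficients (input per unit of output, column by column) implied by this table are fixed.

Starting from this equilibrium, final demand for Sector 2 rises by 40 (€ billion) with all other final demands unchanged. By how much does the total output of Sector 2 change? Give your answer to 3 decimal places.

Technical coefficients a_ij = z_ij / X_j:
  a_11 = 28/280 = 0.10, a_21 = 98/280 = 0.35
  a_12 = 75/300 = 0.25, a_22 = 60/300 = 0.20
I − A =
  [   0.90    -0.25]
  [  -0.35     0.80]
det(I−A) = (0.90)(0.80) − (-0.25)(-0.35) = 0.6325
adj(I−A) = [[0.80, 0.25], [0.35, 0.90]]
(I − A)⁻¹ = adj(I−A) / det(I−A) ≈
  [   1.2648     0.3953]
  [   0.5534     1.4229]
Δx = (I − A)⁻¹ Δd with Δd having +40 in the Sector 2 component and 0 elsewhere.
So Δx_2 = L_22 · (+40), where L_22 = adj(I−A)_22 / det(I−A) = 0.90 / 0.6325.
Δx_2 = 0.90 × (+40) / 0.6325 = 36.00 / 0.6325 ≈ 56.917.

Δx_2 = 56.917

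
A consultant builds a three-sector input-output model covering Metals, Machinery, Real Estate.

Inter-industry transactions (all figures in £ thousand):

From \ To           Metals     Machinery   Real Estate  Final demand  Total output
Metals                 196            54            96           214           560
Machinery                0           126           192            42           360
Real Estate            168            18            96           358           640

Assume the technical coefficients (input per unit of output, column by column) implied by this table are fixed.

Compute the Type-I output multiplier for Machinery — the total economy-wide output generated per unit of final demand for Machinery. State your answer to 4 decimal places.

Technical coefficients a_ij = z_ij / X_j:
  a_11 = 196/560 = 0.35, a_21 = 0/560 = 0.00, a_31 = 168/560 = 0.30
  a_12 = 54/360 = 0.15, a_22 = 126/360 = 0.35, a_32 = 18/360 = 0.05
  a_13 = 96/640 = 0.15, a_23 = 192/640 = 0.30, a_33 = 96/640 = 0.15
I − A =
  [   0.65    -0.15    -0.15]
  [   0.00     0.65    -0.30]
  [  -0.30    -0.05     0.85]
Cofactors of I−A, C_ij = (−1)^(i+j)·(minor ij) (rows/columns in the sector order above):
  C_11 = (0.65)(0.85) − (-0.30)(-0.05) = 0.5375
  C_12 = −[(0.00)(0.85) − (-0.30)(-0.30)] = 0.0900
  C_13 = (0.00)(-0.05) − (0.65)(-0.30) = 0.1950
  C_21 = −[(-0.15)(0.85) − (-0.15)(-0.05)] = 0.1350
  C_22 = (0.65)(0.85) − (-0.15)(-0.30) = 0.5075
  C_23 = −[(0.65)(-0.05) − (-0.15)(-0.30)] = 0.0775
  C_31 = (-0.15)(-0.30) − (-0.15)(0.65) = 0.1425
  C_32 = −[(0.65)(-0.30) − (-0.15)(0.00)] = 0.1950
  C_33 = (0.65)(0.65) − (-0.15)(0.00) = 0.4225
det(I−A) = Σ_j (I−A)_1j·C_1j = (0.65)(0.5375) + (-0.15)(0.0900) + (-0.15)(0.1950) = 0.306625
adj(I−A) = Cᵀ =
  [ 0.5375   0.1350   0.1425]
  [ 0.0900   0.5075   0.1950]
  [ 0.1950   0.0775   0.4225]
(I − A)⁻¹ = adj(I−A) / det(I−A) ≈
  [   1.75296     0.44028     0.46474]
  [   0.29352     1.65512     0.63596]
  [   0.63596     0.25275     1.37790]
The output multiplier for sector j is the column-j sum of the Leontief inverse (I − A)⁻¹ = adj(I−A) / det(I−A).
Column 2 of adj(I−A): (0.1350, 0.5075, 0.0775); det(I−A) = 0.306625.
m_2 = (0.1350 + 0.5075 + 0.0775) / 0.306625 = 0.72 / 0.306625 ≈ 2.3481.

m_2 = 2.3481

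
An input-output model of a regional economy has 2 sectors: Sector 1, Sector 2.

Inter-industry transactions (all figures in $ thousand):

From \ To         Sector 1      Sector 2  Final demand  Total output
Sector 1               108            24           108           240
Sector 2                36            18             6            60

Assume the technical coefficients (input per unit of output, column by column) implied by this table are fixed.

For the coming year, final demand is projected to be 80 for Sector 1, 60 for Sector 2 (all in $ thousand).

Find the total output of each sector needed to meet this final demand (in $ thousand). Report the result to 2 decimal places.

Technical coefficients a_ij = z_ij / X_j:
  a_11 = 108/240 = 0.45, a_21 = 36/240 = 0.15
  a_12 = 24/60 = 0.40, a_22 = 18/60 = 0.30
I − A =
  [   0.55    -0.40]
  [  -0.15     0.70]
det(I−A) = (0.55)(0.70) − (-0.40)(-0.15) = 0.3250
adj(I−A) = [[0.70, 0.40], [0.15, 0.55]]
(I − A)⁻¹ = adj(I−A) / det(I−A) ≈
  [   2.1538     1.2308]
  [   0.4615     1.6923]
x = (I − A)⁻¹ d = adj(I−A)·d / det(I−A), with det(I−A) = 0.3250:
  x_1 = (0.70·80 + 0.40·60) / 0.3250 = 80.00 / 0.3250 ≈ 246.15
  x_2 = (0.15·80 + 0.55·60) / 0.3250 = 45.00 / 0.3250 ≈ 138.46

x_1 = 246.15, x_2 = 138.46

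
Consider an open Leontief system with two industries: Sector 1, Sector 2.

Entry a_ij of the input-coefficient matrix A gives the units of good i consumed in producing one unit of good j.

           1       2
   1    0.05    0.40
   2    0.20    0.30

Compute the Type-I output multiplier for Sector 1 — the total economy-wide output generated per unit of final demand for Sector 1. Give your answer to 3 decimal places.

I − A =
  [   0.95    -0.40]
  [  -0.20     0.70]
det(I−A) = (0.95)(0.70) − (-0.40)(-0.20) = 0.5850
adj(I−A) = [[0.70, 0.40], [0.20, 0.95]]
(I − A)⁻¹ = adj(I−A) / det(I−A) ≈
  [   1.1966     0.6838]
  [   0.3419     1.6239]
The output multiplier for sector j is the column-j sum of the Leontief inverse (I − A)⁻¹ = adj(I−A) / det(I−A).
Column 1 of adj(I−A): (0.70, 0.20); det(I−A) = 0.5850.
m_1 = (0.70 + 0.20) / 0.5850 = 0.90 / 0.5850 ≈ 1.538.

m_1 = 1.538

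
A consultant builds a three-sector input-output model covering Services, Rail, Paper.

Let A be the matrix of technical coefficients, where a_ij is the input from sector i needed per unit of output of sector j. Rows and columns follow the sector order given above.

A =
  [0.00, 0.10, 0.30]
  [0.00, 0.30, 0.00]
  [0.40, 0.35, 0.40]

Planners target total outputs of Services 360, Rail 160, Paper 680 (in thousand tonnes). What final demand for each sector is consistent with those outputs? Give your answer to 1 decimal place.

d_S = 140.0, d_R = 112.0, d_P = 208.0

I − A =
  [   1.00    -0.10    -0.30]
  [   0.00     0.70     0.00]
  [  -0.40    -0.35     0.60]
d = (I − A) x:
  d_S = (+1.00)·360 + (-0.10)·160 + (-0.30)·680 = 140.0
  d_R = (+0.00)·360 + (+0.70)·160 + (+0.00)·680 = 112.0
  d_P = (-0.40)·360 + (-0.35)·160 + (+0.60)·680 = 208.0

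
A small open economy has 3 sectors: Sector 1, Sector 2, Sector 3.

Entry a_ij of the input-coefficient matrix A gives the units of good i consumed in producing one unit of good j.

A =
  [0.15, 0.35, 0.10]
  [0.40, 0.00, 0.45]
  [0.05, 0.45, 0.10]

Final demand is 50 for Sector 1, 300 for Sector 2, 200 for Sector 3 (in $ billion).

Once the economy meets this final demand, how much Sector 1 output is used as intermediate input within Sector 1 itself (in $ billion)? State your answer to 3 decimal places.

I − A =
  [   0.85    -0.35    -0.10]
  [  -0.40     1.00    -0.45]
  [  -0.05    -0.45     0.90]
Cofactors of I−A, C_ij = (−1)^(i+j)·(minor ij) (rows/columns in the sector order above):
  C_11 = (1.00)(0.90) − (-0.45)(-0.45) = 0.6975
  C_12 = −[(-0.40)(0.90) − (-0.45)(-0.05)] = 0.3825
  C_13 = (-0.40)(-0.45) − (1.00)(-0.05) = 0.2300
  C_21 = −[(-0.35)(0.90) − (-0.10)(-0.45)] = 0.3600
  C_22 = (0.85)(0.90) − (-0.10)(-0.05) = 0.7600
  C_23 = −[(0.85)(-0.45) − (-0.35)(-0.05)] = 0.4000
  C_31 = (-0.35)(-0.45) − (-0.10)(1.00) = 0.2575
  C_32 = −[(0.85)(-0.45) − (-0.10)(-0.40)] = 0.4225
  C_33 = (0.85)(1.00) − (-0.35)(-0.40) = 0.7100
det(I−A) = Σ_j (I−A)_1j·C_1j = (0.85)(0.6975) + (-0.35)(0.3825) + (-0.10)(0.2300) = 0.4360
adj(I−A) = Cᵀ =
  [ 0.6975   0.3600   0.2575]
  [ 0.3825   0.7600   0.4225]
  [ 0.2300   0.4000   0.7100]
(I − A)⁻¹ = adj(I−A) / det(I−A) ≈
  [   1.5998     0.8257     0.5906]
  [   0.8773     1.7431     0.9690]
  [   0.5275     0.9174     1.6284]
First solve x = (I − A)⁻¹ d = adj(I−A)·d / det(I−A); in particular x_1 = (0.6975·50 + 0.3600·300 + 0.2575·200) / 0.4360 = 194.375 / 0.4360 ≈ 445.81422.
Intermediate flow from 1 to 1: z_11 = a_11 · x_1 = 0.15 × 194.375 / 0.4360 = 29.15625 / 0.4360 ≈ 66.872.

z_11 = 66.872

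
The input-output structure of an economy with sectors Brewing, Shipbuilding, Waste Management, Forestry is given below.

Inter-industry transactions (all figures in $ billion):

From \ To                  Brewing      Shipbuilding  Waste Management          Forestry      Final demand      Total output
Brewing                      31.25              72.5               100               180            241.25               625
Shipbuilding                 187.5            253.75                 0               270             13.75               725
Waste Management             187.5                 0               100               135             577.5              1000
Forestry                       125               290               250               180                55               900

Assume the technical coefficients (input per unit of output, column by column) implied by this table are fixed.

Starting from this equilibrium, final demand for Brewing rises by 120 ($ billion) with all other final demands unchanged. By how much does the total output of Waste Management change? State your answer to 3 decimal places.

Δx_3 = 85.824

Technical coefficients a_ij = z_ij / X_j:
  a_11 = 31.25/625 = 0.05, a_21 = 187.5/625 = 0.30, a_31 = 187.5/625 = 0.30, a_41 = 125/625 = 0.20
  a_12 = 72.5/725 = 0.10, a_22 = 253.75/725 = 0.35, a_32 = 0/725 = 0.00, a_42 = 290/725 = 0.40
  a_13 = 100/1000 = 0.10, a_23 = 0/1000 = 0.00, a_33 = 100/1000 = 0.10, a_43 = 250/1000 = 0.25
  a_14 = 180/900 = 0.20, a_24 = 270/900 = 0.30, a_34 = 135/900 = 0.15, a_44 = 180/900 = 0.20
I − A =
  [   0.95    -0.10    -0.10    -0.20]
  [  -0.30     0.65     0.00    -0.30]
  [  -0.30     0.00     0.90    -0.15]
  [  -0.20    -0.40    -0.25     0.80]
Compute the cofactors C_ij = (−1)^(i+j)·(3×3 minor ij) of I−A; the adjugate is their transpose:
adj(I−A) = Cᵀ =
  [ 0.335625   0.146250   0.080000   0.153750]
  [ 0.281250   0.570375   0.116250   0.306000]
  [ 0.157500   0.108000   0.300000   0.136125]
  [ 0.273750   0.355500   0.171875   0.509250]
det(I−A) = Σ_j (I−A)_1j·C_1j = (0.95)(0.335625) + (-0.10)(0.281250) + (-0.10)(0.157500) + (-0.20)(0.273750) = 0.22021875
(I − A)⁻¹ = adj(I−A) / det(I−A) ≈
  [   1.5241     0.6641     0.3633     0.6982]
  [   1.2771     2.5900     0.5279     1.3895]
  [   0.7152     0.4904     1.3623     0.6181]
  [   1.2431     1.6143     0.7805     2.3125]
Δx = (I − A)⁻¹ Δd with Δd having +120 in the Brewing component and 0 elsewhere.
So Δx_3 = L_31 · (+120), where L_31 = adj(I−A)_31 / det(I−A) = 0.157500 / 0.22021875.
Δx_3 = 0.157500 × (+120) / 0.22021875 = 18.90 / 0.22021875 ≈ 85.824.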